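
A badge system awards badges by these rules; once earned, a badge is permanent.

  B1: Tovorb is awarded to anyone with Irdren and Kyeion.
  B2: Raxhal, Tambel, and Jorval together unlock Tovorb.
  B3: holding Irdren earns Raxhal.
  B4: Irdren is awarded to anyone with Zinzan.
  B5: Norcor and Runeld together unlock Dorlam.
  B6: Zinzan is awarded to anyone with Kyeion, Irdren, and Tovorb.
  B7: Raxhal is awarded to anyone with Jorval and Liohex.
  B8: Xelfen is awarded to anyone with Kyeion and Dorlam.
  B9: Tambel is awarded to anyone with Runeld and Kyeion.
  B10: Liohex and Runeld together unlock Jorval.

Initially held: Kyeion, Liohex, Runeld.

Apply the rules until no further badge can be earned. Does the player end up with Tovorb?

Yes

With Liohex and Runeld, Jorval is earned (B10).
With Runeld and Kyeion, Tambel is earned (B9).
With Jorval and Liohex, Raxhal is earned (B7).
With Raxhal, Tambel, and Jorval, Tovorb is earned (B2).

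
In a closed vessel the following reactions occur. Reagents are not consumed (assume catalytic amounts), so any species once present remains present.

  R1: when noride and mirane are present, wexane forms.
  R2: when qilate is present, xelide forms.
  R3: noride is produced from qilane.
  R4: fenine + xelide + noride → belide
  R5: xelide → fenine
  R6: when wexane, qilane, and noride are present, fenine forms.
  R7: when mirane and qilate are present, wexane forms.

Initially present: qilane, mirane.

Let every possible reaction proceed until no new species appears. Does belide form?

No

belide would need fenine, xelide, and noride (R4), but xelide never forms.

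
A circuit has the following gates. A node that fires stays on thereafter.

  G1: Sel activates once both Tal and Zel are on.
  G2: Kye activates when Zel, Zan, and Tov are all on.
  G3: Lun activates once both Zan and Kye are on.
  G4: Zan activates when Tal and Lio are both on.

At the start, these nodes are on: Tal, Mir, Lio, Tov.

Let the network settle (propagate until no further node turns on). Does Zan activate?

Yes

G4: Tal and Lio on → Zan on.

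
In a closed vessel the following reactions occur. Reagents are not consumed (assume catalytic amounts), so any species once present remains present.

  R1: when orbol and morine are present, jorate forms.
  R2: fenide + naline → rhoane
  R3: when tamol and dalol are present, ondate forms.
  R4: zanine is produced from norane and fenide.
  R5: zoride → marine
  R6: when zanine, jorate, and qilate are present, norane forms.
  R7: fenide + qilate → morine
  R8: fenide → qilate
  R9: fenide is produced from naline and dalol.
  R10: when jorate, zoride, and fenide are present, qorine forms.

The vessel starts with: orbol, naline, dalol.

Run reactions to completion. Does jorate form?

naline and dalol present → fenide forms (R9).
fenide present → qilate forms (R8).
fenide and qilate present → morine forms (R7).
orbol and morine present → jorate forms (R1).

Yes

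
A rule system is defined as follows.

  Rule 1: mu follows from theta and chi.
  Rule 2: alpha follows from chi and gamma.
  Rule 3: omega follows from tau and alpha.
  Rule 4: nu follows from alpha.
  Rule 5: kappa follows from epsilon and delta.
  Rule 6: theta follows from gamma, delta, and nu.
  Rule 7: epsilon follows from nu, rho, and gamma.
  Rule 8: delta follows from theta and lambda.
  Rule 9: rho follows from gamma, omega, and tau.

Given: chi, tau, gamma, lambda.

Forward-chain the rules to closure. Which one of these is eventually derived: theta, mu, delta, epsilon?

epsilon

From chi and gamma, Rule 2 gives alpha.
From tau and alpha, Rule 3 gives omega.
alpha holds, so nu follows (Rule 4).
gamma, omega, and tau hold, so rho follows (Rule 9).
nu, rho, and gamma hold, so epsilon follows (Rule 7).
delta would need theta and lambda (Rule 8), but theta is never established. mu would need theta and chi (Rule 1), but theta is never established. theta would need gamma, delta, and nu (Rule 6), but delta is never established.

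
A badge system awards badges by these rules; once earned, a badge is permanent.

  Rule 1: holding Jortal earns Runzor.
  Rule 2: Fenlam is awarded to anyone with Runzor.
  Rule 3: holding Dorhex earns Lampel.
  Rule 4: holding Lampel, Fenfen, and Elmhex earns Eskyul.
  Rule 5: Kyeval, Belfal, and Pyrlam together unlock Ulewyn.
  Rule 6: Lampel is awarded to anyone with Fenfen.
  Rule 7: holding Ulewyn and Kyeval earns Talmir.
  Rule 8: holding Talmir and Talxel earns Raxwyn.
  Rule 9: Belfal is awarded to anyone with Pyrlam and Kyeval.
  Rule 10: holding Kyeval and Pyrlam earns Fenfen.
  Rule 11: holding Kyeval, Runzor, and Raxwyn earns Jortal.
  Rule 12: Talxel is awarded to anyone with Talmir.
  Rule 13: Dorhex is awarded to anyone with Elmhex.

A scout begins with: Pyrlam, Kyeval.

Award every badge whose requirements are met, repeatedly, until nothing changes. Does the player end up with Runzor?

Runzor would need Jortal (Rule 1), but Jortal is never earned.

No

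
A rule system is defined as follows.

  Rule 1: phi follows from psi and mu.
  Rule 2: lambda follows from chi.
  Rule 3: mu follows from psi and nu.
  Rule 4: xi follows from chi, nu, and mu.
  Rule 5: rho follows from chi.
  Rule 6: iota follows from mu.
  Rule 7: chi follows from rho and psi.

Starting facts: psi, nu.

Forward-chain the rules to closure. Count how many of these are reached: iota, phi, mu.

From psi and nu, Rule 3 gives mu.
psi and mu hold, so phi follows (Rule 1).
mu holds, so iota follows (Rule 6).
iota: reached.
phi: reached.
mu: reached.
All 3 are reached.

3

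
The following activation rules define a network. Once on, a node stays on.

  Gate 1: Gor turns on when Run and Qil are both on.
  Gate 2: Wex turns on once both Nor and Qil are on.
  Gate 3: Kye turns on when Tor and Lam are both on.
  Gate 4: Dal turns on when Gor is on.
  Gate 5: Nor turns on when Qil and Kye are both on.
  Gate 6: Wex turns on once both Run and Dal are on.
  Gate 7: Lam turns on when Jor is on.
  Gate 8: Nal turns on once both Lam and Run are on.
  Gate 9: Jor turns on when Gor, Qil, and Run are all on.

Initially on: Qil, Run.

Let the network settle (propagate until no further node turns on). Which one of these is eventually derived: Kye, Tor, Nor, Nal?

Nal

Gate 1: Run and Qil on → Gor on.
Gor, Qil, and Run are on, so Jor turns on (Gate 9).
Jor is on, so Lam turns on (Gate 7).
Gate 8: Lam and Run on → Nal on.
Kye would need Tor and Lam (Gate 3), but Tor never turns on. No rule produces Tor, and it is not given. Nor would need Qil and Kye (Gate 5), but Kye never turns on.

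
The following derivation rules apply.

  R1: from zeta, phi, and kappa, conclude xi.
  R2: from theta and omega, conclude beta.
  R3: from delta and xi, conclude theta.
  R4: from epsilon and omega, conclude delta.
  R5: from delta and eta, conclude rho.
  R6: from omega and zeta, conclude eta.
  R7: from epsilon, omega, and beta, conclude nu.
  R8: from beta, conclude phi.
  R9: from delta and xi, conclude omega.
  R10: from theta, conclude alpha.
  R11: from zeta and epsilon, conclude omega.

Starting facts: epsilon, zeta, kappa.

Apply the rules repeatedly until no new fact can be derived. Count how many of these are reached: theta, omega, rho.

2

From zeta and epsilon, R11 gives omega.
epsilon and omega hold, so delta follows (R4).
omega and zeta hold, so eta follows (R6).
delta and eta hold, so rho follows (R5).
theta would need delta and xi (R3), but xi is never established.
omega: reached.
rho: reached.
Reached: omega and rho — 2 of the 3.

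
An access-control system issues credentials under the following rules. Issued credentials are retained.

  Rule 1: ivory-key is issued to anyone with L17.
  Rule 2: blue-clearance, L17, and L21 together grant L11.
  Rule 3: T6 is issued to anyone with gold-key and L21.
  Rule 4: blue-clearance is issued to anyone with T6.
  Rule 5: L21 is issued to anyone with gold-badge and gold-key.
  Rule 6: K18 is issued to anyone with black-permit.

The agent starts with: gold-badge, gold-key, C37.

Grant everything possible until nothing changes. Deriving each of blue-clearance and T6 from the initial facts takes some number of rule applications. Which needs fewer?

T6

T6: Holding gold-badge and gold-key grants L21 (Rule 5). Holding gold-key and L21 grants T6 (Rule 3). [2 rule applications]
blue-clearance: Holding gold-badge and gold-key grants L21 (Rule 5). Holding gold-key and L21 grants T6 (Rule 3). Holding T6 grants blue-clearance (Rule 4). [3 rule applications]
T6 needs fewer.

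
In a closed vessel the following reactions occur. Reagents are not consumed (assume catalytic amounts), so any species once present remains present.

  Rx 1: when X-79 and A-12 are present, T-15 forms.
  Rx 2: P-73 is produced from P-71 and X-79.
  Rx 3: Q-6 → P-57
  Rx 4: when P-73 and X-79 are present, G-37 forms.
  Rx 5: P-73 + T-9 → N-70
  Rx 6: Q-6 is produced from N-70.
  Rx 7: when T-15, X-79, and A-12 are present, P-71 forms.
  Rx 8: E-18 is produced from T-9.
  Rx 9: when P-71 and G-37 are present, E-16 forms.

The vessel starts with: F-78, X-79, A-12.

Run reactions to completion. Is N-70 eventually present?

No

N-70 would need P-73 and T-9 (Rx 5), but T-9 never forms.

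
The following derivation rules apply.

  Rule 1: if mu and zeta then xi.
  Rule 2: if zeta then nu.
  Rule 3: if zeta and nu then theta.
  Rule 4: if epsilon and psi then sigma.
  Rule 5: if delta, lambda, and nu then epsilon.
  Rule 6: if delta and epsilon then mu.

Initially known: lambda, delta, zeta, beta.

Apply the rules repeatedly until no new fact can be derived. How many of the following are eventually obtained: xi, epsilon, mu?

zeta holds, so nu follows (Rule 2).
delta, lambda, and nu hold, so epsilon follows (Rule 5).
From delta and epsilon, Rule 6 gives mu.
From mu and zeta, Rule 1 gives xi.
xi: reached.
epsilon: reached.
mu: reached.
All 3 are reached.

3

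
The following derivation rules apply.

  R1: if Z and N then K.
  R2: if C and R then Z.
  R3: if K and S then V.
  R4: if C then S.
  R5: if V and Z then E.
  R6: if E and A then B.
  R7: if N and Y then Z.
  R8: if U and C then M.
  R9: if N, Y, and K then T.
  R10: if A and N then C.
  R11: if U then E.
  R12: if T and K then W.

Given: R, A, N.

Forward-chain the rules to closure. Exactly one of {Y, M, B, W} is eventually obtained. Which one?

B

From A and N, R10 gives C.
C holds, so S follows (R4).
From C and R, R2 gives Z.
Z and N hold, so K follows (R1).
From K and S, R3 gives V.
V and Z hold, so E follows (R5).
From E and A, R6 gives B.
No rule produces Y, and it is not given. M would need U and C (R8), but U is never established. W would need T and K (R12), but T is never established.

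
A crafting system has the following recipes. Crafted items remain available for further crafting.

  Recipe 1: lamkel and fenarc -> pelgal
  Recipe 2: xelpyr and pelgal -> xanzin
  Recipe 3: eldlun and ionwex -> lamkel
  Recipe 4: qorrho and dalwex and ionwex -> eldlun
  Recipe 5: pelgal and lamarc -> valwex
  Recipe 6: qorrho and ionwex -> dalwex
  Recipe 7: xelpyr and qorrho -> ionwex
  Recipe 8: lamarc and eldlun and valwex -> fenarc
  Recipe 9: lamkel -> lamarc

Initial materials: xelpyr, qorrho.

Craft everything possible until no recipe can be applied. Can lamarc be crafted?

xelpyr and qorrho -> ionwex (Recipe 7).
qorrho and ionwex -> dalwex (Recipe 6).
Using Recipe 4, qorrho, dalwex, and ionwex make eldlun.
Using Recipe 3, eldlun and ionwex make lamkel.
lamkel -> lamarc (Recipe 9).

Yes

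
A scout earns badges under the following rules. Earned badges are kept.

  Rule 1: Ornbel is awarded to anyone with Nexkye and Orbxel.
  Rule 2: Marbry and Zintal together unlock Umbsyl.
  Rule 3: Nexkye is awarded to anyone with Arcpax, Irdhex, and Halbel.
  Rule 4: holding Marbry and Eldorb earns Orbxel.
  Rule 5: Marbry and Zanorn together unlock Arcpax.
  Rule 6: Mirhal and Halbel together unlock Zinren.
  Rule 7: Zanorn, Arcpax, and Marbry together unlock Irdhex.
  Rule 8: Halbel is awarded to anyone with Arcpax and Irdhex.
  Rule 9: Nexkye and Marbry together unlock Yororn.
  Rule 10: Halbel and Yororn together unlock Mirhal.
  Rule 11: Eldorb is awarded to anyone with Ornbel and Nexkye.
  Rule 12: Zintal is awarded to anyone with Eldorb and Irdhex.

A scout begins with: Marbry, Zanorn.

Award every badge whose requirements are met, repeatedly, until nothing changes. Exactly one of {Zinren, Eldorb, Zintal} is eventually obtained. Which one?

Zinren

With Marbry and Zanorn, Arcpax is earned (Rule 5).
With Zanorn, Arcpax, and Marbry, Irdhex is earned (Rule 7).
With Arcpax and Irdhex, Halbel is earned (Rule 8).
With Arcpax, Irdhex, and Halbel, Nexkye is earned (Rule 3).
With Nexkye and Marbry, Yororn is earned (Rule 9).
With Halbel and Yororn, Mirhal is earned (Rule 10).
With Mirhal and Halbel, Zinren is earned (Rule 6).
Eldorb would need Ornbel and Nexkye (Rule 11), but Ornbel is never earned. Zintal would need Eldorb and Irdhex (Rule 12), but Eldorb is never earned.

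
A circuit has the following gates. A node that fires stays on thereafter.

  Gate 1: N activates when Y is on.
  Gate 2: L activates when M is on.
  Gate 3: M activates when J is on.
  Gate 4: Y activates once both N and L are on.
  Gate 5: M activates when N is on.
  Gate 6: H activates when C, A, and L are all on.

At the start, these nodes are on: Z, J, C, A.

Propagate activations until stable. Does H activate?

J is on, so M activates (Gate 3).
M is on, so L activates (Gate 2).
Gate 6: C, A, and L on → H on.

Yes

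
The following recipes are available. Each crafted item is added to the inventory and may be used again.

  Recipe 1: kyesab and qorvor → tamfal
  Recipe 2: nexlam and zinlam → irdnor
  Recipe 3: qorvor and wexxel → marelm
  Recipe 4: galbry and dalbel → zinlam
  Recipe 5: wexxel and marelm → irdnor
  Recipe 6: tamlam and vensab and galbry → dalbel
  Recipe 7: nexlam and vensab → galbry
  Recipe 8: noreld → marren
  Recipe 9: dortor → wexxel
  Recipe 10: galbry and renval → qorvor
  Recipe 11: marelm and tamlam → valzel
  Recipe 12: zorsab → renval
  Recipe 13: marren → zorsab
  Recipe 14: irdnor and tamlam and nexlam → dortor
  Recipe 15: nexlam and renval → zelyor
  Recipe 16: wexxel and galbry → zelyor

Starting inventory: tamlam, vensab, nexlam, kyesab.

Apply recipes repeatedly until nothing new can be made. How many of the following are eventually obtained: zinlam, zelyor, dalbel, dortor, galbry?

Using Recipe 7, nexlam and vensab make galbry.
Using Recipe 6, tamlam, vensab, and galbry make dalbel.
Using Recipe 4, galbry and dalbel make zinlam.
nexlam and zinlam → irdnor (Recipe 2).
Using Recipe 14, irdnor, tamlam, and nexlam make dortor.
Using Recipe 9, dortor makes wexxel.
wexxel and galbry → zelyor (Recipe 16).
zinlam: reached.
zelyor: reached.
dalbel: reached.
dortor: reached.
galbry: reached.
All 5 are reached.

5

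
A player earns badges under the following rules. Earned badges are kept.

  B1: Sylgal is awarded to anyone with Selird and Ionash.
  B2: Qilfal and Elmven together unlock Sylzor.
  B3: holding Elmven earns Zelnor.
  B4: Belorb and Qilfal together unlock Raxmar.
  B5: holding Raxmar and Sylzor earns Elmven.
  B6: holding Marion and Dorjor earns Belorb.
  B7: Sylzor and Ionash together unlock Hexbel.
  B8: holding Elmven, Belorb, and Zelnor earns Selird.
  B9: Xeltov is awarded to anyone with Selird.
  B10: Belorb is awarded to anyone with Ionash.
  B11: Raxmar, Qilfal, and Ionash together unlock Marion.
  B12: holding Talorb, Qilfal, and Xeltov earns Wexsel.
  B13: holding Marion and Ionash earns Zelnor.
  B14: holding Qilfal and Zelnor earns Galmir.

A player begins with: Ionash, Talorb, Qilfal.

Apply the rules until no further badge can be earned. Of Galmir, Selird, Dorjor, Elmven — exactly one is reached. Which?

Galmir

With Ionash, Belorb is earned (B10).
With Belorb and Qilfal, Raxmar is earned (B4).
With Raxmar, Qilfal, and Ionash, Marion is earned (B11).
With Marion and Ionash, Zelnor is earned (B13).
With Qilfal and Zelnor, Galmir is earned (B14).
No rule produces Dorjor, and it is not given. Selird would need Elmven, Belorb, and Zelnor (B8), but Elmven is never earned. Elmven would need Raxmar and Sylzor (B5), but Sylzor is never earned.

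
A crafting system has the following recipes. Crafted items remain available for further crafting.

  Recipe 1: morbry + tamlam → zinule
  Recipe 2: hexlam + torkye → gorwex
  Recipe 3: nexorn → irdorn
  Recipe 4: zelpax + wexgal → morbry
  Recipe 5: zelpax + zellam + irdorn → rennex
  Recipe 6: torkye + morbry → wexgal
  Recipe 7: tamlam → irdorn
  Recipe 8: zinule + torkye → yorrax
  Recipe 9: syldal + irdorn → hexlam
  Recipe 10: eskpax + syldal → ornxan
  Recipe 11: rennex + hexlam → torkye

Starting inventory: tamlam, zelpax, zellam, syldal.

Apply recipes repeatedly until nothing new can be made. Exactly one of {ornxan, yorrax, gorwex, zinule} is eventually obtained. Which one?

gorwex

tamlam → irdorn (Recipe 7).
Using Recipe 9, syldal and irdorn make hexlam.
zelpax + zellam + irdorn → rennex (Recipe 5).
Using Recipe 11, rennex and hexlam make torkye.
Using Recipe 2, hexlam and torkye make gorwex.
yorrax would need zinule and torkye (Recipe 8), but zinule is never obtained. zinule would need morbry and tamlam (Recipe 1), but morbry is never obtained. ornxan would need eskpax and syldal (Recipe 10), but eskpax is never obtained.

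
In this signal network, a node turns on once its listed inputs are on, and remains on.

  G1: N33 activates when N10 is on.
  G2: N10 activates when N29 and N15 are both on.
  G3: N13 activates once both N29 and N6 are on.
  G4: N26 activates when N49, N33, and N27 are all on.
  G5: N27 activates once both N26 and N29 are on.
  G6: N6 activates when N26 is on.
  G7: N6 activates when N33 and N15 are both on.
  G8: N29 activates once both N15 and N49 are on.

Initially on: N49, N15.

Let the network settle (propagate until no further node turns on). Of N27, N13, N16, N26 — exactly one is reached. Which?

N13

G8: N15 and N49 on → N29 on.
N29 and N15 are on, so N10 activates (G2).
N10 is on, so N33 activates (G1).
G7: N33 and N15 on → N6 on.
N29 and N6 are on, so N13 activates (G3).
No rule produces N16, and it is not given. N27 would need N26 and N29 (G5), but N26 never turns on. N26 would need N49, N33, and N27 (G4), but N27 never turns on.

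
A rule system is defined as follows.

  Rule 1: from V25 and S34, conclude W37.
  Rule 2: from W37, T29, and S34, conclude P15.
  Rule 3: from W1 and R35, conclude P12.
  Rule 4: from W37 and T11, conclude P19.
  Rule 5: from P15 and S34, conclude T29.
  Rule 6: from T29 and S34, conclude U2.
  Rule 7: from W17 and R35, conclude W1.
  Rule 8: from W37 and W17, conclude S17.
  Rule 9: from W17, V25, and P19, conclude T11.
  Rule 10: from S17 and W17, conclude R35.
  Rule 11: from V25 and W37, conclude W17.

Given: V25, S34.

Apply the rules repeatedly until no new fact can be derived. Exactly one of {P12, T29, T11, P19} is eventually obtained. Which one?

V25 and S34 hold, so W37 follows (Rule 1).
From V25 and W37, Rule 11 gives W17.
W37 and W17 hold, so S17 follows (Rule 8).
S17 and W17 hold, so R35 follows (Rule 10).
From W17 and R35, Rule 7 gives W1.
W1 and R35 hold, so P12 follows (Rule 3).
T29 would need P15 and S34 (Rule 5), but P15 is never established. P19 would need W37 and T11 (Rule 4), but T11 is never established. T11 would need W17, V25, and P19 (Rule 9), but P19 is never established.

P12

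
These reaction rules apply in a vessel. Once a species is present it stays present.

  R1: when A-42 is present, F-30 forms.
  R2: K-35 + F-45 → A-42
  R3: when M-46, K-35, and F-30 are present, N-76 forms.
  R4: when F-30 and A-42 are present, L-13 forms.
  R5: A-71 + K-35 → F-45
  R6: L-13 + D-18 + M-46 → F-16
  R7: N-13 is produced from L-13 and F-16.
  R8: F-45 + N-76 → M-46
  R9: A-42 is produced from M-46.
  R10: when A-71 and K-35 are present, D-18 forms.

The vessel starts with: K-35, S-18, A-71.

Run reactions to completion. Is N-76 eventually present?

N-76 would need M-46, K-35, and F-30 (R3), but M-46 never forms.

No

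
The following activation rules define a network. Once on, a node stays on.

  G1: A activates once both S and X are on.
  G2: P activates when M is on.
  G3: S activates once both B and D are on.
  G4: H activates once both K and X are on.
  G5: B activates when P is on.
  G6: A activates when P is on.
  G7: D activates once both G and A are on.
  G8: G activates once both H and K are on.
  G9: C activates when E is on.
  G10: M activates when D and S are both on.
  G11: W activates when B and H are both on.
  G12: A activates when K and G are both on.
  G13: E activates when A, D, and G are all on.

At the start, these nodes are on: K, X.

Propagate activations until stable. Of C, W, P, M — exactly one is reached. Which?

K and X are on, so H activates (G4).
H and K are on, so G activates (G8).
G12: K and G on → A on.
G and A are on, so D activates (G7).
A, D, and G are on, so E activates (G13).
E is on, so C activates (G9).
M would need D and S (G10), but S never turns on. P would need M (G2), but M never turns on. W would need B and H (G11), but B never turns on.

C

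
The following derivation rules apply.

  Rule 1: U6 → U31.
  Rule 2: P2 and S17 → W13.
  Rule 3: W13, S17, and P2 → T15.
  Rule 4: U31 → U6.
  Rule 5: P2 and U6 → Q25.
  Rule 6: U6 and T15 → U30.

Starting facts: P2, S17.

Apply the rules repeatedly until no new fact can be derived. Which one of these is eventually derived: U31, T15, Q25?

T15

From P2 and S17, Rule 2 gives W13.
From W13, S17, and P2, Rule 3 gives T15.
U31 would need U6 (Rule 1), but U6 is never established. Q25 would need P2 and U6 (Rule 5), but U6 is never established.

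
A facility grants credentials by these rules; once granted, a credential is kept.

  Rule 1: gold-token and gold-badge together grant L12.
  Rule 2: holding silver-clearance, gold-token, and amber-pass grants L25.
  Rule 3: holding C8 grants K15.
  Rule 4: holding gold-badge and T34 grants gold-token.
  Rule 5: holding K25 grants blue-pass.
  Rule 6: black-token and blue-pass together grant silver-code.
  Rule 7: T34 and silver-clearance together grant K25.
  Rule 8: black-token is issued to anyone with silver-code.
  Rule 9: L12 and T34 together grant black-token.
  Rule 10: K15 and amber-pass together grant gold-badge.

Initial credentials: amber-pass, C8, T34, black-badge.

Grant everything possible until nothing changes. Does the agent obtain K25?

K25 would need T34 and silver-clearance (Rule 7), but silver-clearance is never granted.

No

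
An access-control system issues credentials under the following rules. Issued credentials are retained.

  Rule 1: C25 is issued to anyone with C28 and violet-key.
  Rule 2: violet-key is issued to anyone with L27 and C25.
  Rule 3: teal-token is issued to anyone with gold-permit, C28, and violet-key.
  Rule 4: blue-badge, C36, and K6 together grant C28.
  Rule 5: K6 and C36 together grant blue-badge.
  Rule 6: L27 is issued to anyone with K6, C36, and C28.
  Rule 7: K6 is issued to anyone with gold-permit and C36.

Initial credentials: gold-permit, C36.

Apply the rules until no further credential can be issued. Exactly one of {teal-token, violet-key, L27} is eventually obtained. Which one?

L27

Holding gold-permit and C36 grants K6 (Rule 7).
Holding K6 and C36 grants blue-badge (Rule 5).
Holding blue-badge, C36, and K6 grants C28 (Rule 4).
Holding K6, C36, and C28 grants L27 (Rule 6).
teal-token would need gold-permit, C28, and violet-key (Rule 3), but violet-key is never granted. violet-key would need L27 and C25 (Rule 2), but C25 is never granted.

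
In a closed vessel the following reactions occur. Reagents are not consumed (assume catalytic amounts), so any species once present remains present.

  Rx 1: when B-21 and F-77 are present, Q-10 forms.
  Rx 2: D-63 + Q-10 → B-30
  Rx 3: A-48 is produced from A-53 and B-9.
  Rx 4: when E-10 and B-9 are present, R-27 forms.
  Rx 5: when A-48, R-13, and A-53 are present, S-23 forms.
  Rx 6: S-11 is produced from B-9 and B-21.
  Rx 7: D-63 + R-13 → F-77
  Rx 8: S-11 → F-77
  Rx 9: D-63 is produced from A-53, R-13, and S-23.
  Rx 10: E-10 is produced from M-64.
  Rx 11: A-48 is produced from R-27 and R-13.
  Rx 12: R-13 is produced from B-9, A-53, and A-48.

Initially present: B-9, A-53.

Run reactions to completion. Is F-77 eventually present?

Yes

A-53 and B-9 present → A-48 forms (Rx 3).
B-9, A-53, and A-48 present → R-13 forms (Rx 12).
A-48, R-13, and A-53 present → S-23 forms (Rx 5).
A-53, R-13, and S-23 present → D-63 forms (Rx 9).
D-63 and R-13 present → F-77 forms (Rx 7).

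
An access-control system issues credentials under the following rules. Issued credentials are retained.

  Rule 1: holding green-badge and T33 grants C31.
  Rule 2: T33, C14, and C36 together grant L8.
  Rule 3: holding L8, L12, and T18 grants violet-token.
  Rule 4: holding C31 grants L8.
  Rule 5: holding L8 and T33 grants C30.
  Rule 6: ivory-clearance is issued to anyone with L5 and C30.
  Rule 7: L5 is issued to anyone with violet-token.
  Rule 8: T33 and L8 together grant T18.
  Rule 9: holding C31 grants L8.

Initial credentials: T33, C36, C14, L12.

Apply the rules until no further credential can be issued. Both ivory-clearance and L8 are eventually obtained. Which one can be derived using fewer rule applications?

L8: Holding T33, C14, and C36 grants L8 (Rule 2). [1 rule application]
ivory-clearance: Holding T33, C14, and C36 grants L8 (Rule 2). Holding L8 and T33 grants C30 (Rule 5). Holding T33 and L8 grants T18 (Rule 8). Holding L8, L12, and T18 grants violet-token (Rule 3). Holding violet-token grants L5 (Rule 7). Holding L5 and C30 grants ivory-clearance (Rule 6). [6 rule applications]
L8 needs fewer.

L8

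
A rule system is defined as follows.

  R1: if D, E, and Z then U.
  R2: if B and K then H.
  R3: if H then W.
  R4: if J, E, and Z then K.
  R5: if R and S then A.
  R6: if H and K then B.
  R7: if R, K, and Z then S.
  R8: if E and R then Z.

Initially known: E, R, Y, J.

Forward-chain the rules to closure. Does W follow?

No

W would need H (R3), but H is never established.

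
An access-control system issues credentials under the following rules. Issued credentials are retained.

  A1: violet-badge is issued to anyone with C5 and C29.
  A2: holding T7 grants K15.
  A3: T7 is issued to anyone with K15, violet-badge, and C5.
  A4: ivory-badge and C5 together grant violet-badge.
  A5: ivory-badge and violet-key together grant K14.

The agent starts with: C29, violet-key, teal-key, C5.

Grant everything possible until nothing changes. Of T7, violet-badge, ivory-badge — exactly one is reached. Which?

violet-badge

Holding C5 and C29 grants violet-badge (A1).
No rule produces ivory-badge, and it is not given. T7 would need K15, violet-badge, and C5 (A3), but K15 is never granted.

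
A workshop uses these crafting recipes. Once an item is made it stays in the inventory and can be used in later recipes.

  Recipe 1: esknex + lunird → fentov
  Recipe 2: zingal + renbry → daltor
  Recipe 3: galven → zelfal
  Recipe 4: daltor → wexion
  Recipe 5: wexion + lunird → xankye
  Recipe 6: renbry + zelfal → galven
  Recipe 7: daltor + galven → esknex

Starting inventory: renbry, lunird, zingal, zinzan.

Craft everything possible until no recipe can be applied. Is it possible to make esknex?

No

esknex would need daltor and galven (Recipe 7), but galven is never obtained.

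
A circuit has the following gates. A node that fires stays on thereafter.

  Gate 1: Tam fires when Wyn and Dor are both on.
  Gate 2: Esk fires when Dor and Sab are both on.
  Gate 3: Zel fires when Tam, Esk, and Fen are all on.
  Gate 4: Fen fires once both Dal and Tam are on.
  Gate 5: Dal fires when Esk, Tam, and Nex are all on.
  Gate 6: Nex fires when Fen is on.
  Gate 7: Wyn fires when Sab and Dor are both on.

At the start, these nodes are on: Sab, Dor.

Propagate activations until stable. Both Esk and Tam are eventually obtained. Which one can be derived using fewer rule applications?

Esk

Esk: Dor and Sab are on, so Esk fires (Gate 2). [1 rule application]
Tam: Sab and Dor are on, so Wyn fires (Gate 7). Gate 1: Wyn and Dor on → Tam on. [2 rule applications]
Esk needs fewer.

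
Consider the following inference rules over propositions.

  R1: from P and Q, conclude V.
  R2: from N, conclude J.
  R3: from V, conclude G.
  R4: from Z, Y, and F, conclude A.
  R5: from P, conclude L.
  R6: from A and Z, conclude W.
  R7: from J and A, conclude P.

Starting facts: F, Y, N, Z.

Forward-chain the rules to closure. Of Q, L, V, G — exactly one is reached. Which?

L

From N, R2 gives J.
Z, Y, and F hold, so A follows (R4).
From J and A, R7 gives P.
From P, R5 gives L.
V would need P and Q (R1), but Q is never established. No rule produces Q, and it is not given. G would need V (R3), but V is never established.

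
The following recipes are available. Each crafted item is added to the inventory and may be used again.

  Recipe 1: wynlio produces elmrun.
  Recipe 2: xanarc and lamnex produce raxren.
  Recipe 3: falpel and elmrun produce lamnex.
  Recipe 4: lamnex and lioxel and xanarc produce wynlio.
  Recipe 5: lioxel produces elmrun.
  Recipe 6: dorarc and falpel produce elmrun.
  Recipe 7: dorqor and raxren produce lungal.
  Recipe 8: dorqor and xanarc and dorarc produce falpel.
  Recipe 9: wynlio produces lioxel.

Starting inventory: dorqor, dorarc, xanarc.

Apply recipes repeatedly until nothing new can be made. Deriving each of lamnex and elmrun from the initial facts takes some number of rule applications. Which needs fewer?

elmrun

elmrun: dorqor and xanarc and dorarc → falpel (Recipe 8). dorarc and falpel → elmrun (Recipe 6). [2 rule applications]
lamnex: dorqor and xanarc and dorarc → falpel (Recipe 8). dorarc and falpel → elmrun (Recipe 6). Using Recipe 3, falpel and elmrun make lamnex. [3 rule applications]
elmrun needs fewer.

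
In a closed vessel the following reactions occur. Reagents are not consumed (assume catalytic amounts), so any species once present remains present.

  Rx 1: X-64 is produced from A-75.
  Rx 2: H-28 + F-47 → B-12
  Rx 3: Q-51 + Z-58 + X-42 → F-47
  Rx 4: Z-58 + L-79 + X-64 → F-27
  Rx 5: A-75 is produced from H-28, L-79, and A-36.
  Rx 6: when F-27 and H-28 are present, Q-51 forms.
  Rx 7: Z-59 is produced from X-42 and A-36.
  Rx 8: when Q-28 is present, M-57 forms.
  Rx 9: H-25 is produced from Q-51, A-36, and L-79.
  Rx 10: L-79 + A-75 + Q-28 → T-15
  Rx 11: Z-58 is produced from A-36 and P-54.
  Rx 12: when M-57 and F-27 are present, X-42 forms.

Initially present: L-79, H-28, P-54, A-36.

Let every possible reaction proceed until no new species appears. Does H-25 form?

Yes

H-28, L-79, and A-36 present → A-75 forms (Rx 5).
A-36 and P-54 present → Z-58 forms (Rx 11).
A-75 present → X-64 forms (Rx 1).
Z-58, L-79, and X-64 present → F-27 forms (Rx 4).
F-27 and H-28 present → Q-51 forms (Rx 6).
Q-51, A-36, and L-79 present → H-25 forms (Rx 9).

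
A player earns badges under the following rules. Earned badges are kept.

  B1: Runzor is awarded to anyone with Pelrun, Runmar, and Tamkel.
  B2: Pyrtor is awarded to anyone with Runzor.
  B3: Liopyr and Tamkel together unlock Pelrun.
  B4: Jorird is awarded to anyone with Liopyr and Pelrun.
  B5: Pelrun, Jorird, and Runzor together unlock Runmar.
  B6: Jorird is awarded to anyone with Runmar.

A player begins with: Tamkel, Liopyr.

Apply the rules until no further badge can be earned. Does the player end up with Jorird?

Yes

With Liopyr and Tamkel, Pelrun is earned (B3).
With Liopyr and Pelrun, Jorird is earned (B4).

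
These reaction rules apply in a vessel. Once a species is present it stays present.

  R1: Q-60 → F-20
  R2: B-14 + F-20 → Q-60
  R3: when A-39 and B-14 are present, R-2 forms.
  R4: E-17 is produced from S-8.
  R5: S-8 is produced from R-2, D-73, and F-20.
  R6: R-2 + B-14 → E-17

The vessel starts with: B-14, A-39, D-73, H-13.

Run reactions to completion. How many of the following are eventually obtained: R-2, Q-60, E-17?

2

A-39 and B-14 present → R-2 forms (R3).
R-2 and B-14 present → E-17 forms (R6).
R-2: reached.
Q-60 would need B-14 and F-20 (R2), but F-20 never forms.
E-17: reached.
Reached: R-2 and E-17 — 2 of the 3.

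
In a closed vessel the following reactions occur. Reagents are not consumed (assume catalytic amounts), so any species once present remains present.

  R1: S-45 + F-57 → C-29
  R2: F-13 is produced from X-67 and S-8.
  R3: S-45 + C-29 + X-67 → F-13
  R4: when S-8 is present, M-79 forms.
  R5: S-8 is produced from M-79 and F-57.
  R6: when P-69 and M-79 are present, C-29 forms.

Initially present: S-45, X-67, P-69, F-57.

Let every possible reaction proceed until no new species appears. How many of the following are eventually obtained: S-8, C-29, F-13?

S-45 and F-57 present → C-29 forms (R1).
S-45, C-29, and X-67 present → F-13 forms (R3).
S-8 would need M-79 and F-57 (R5), but M-79 never forms.
C-29: reached.
F-13: reached.
Reached: C-29 and F-13 — 2 of the 3.

2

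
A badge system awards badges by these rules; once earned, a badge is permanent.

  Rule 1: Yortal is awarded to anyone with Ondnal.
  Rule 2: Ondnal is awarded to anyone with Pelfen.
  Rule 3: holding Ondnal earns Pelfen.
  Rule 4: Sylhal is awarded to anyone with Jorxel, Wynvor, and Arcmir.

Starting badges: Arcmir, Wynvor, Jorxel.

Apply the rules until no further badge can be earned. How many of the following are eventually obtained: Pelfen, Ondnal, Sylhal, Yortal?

1

With Jorxel, Wynvor, and Arcmir, Sylhal is earned (Rule 4).
Pelfen would need Ondnal (Rule 3), but Ondnal is never earned.
Ondnal would need Pelfen (Rule 2), but Pelfen is never earned.
Sylhal: reached.
Yortal would need Ondnal (Rule 1), but Ondnal is never earned.
Reached: Sylhal — 1 of the 4.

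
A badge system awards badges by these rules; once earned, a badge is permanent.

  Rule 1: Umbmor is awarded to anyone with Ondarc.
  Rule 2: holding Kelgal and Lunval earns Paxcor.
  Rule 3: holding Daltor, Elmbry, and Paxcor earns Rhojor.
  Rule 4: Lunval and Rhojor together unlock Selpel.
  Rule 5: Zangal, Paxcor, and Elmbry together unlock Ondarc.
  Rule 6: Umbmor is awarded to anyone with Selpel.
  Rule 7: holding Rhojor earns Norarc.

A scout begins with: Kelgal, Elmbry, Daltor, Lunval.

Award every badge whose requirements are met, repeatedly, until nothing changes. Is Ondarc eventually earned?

No

Ondarc would need Zangal, Paxcor, and Elmbry (Rule 5), but Zangal is never earned.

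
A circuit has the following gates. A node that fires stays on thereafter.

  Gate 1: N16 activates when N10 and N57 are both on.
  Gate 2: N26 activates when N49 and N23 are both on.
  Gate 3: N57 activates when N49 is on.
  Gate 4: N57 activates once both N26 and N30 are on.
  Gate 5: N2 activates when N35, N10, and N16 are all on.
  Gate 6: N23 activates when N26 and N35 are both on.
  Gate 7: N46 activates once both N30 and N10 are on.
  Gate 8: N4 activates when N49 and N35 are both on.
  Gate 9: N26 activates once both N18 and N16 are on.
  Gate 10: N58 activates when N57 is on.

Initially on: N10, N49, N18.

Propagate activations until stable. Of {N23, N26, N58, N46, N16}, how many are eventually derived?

Gate 3: N49 on → N57 on.
N57 is on, so N58 activates (Gate 10).
N10 and N57 are on, so N16 activates (Gate 1).
N18 and N16 are on, so N26 activates (Gate 9).
N23 would need N26 and N35 (Gate 6), but N35 never turns on.
N26: reached.
N58: reached.
N46 would need N30 and N10 (Gate 7), but N30 never turns on.
N16: reached.
Reached: N26, N58, and N16 — 3 of the 5.

3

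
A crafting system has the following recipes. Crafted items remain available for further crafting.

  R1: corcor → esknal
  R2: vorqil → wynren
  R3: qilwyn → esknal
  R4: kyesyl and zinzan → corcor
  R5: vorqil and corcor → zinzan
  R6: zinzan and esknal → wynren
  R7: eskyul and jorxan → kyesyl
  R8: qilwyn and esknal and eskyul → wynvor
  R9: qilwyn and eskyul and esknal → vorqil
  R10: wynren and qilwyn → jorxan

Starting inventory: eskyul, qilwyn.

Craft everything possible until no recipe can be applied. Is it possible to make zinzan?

zinzan would need vorqil and corcor (R5), but corcor is never obtained.

No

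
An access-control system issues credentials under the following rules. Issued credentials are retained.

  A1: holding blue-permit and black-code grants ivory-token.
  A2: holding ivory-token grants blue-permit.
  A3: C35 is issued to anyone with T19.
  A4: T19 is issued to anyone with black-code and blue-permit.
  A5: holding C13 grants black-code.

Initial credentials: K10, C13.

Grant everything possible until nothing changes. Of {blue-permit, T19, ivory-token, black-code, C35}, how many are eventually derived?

Holding C13 grants black-code (A5).
blue-permit would need ivory-token (A2), but ivory-token is never granted.
T19 would need black-code and blue-permit (A4), but blue-permit is never granted.
ivory-token would need blue-permit and black-code (A1), but blue-permit is never granted.
black-code: reached.
C35 would need T19 (A3), but T19 is never granted.
Reached: black-code — 1 of the 5.

1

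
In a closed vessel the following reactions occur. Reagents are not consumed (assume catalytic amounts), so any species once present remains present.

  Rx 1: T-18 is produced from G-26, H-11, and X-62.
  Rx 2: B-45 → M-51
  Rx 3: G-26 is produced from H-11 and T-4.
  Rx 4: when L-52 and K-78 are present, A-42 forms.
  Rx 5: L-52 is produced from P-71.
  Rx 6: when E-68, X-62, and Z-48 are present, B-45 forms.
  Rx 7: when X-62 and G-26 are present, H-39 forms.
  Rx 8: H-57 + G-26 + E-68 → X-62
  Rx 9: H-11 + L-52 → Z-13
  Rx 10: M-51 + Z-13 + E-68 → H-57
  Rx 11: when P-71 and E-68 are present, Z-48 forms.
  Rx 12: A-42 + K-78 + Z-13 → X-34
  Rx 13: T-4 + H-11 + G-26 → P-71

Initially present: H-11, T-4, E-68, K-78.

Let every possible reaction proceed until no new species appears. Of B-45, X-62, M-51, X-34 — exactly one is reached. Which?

H-11 and T-4 present → G-26 forms (Rx 3).
T-4, H-11, and G-26 present → P-71 forms (Rx 13).
P-71 present → L-52 forms (Rx 5).
L-52 and K-78 present → A-42 forms (Rx 4).
H-11 and L-52 present → Z-13 forms (Rx 9).
A-42, K-78, and Z-13 present → X-34 forms (Rx 12).
X-62 would need H-57, G-26, and E-68 (Rx 8), but H-57 never forms. M-51 would need B-45 (Rx 2), but B-45 never forms. B-45 would need E-68, X-62, and Z-48 (Rx 6), but X-62 never forms.

X-34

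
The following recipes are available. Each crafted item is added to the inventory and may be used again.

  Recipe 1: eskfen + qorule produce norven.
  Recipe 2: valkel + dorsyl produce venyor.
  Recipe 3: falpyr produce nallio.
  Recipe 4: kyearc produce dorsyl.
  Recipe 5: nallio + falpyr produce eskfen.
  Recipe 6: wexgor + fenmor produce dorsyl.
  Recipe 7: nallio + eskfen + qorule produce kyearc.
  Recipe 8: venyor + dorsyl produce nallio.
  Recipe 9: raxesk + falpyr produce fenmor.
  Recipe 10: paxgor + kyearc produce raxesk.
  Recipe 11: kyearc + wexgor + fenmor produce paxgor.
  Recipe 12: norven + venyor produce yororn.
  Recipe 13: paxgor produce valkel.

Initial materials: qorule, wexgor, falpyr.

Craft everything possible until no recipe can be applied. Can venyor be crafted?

venyor would need valkel and dorsyl (Recipe 2), but valkel is never obtained.

No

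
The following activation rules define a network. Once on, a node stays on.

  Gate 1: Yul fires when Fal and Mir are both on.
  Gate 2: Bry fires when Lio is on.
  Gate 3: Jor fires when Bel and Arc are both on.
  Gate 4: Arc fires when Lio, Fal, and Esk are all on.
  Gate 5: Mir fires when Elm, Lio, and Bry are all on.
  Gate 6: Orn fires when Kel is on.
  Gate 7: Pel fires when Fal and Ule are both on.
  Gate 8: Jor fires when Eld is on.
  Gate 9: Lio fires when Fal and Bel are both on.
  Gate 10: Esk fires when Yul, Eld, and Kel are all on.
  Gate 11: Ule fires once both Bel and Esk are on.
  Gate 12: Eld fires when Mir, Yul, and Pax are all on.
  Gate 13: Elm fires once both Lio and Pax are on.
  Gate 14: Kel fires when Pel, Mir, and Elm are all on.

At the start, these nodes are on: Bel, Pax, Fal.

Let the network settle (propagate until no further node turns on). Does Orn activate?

No

Orn would need Kel (Gate 6), but Kel never turns on.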